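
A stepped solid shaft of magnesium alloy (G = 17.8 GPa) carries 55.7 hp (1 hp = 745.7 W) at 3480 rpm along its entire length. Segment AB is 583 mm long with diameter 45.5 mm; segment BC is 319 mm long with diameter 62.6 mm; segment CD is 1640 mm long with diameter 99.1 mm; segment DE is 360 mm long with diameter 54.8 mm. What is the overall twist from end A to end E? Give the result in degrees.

ω = 2π·3480/60 = 364.4 rad/s, so T = P/ω = 55.7×745.7 / 364.4 = 114.0 N·m.
J_AB = π(0.0455)⁴/32 = 4.21×10^-7 m⁴; J_BC = π(0.0626)⁴/32 = 1.51×10^-6 m⁴; J_CD = π(0.0991)⁴/32 = 9.47×10^-6 m⁴; J_DE = π(0.0548)⁴/32 = 8.85×10^-7 m⁴.
θ = (T/G)·Σ L_i/J_i = (114.0/17.8×10⁹)·(0.583/4.21×10^-7 + 0.319/1.51×10^-6 + 1.64/9.47×10^-6 + 0.360/8.85×10^-7) = 0.01394 rad.

0.799°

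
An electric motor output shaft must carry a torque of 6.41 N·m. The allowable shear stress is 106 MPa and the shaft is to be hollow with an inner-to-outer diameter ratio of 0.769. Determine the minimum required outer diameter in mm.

7.79 mm

For a hollow shaft with d_i/d_o = 0.769: τ_max = 16T/(π d_o³ (1−k⁴)), so d_o = [16T/(π τ_allow (1−k⁴))]^(1/3) = [16·6.410/(π·1.06×10^8·0.6503)]^(1/3) = 0.007795 m.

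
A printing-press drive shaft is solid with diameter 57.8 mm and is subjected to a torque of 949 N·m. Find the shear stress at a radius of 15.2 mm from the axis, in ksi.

1.91 ksi

J = πd⁴/32 = π(0.0578)⁴/32 = 1.096×10^-6 m⁴.
Shear stress varies linearly with radius: τ = T·r/J = 949.0 × 0.0152 / 1.096×10^-6 = 1.316×10^7 Pa.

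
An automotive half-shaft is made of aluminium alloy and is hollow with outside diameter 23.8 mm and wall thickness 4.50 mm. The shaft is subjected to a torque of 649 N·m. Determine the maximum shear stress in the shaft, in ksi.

J = π(d_o⁴ − d_i⁴)/32 = π(0.0238⁴ − 0.0148⁴)/32 = 2.679×10^-8 m⁴.
τ_max = T·r/J = 649.0 × 0.0119 / 2.679×10^-8 = 2.883×10^8 Pa.

41.8 ksi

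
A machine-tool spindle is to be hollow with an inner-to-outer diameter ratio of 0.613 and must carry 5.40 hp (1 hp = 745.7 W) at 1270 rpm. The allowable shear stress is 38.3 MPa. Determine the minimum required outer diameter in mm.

ω = 2π·1270/60 = 133.0 rad/s, so T = P/ω = 5.40×745.7 / 133.0 = 30.28 N·m.
For a hollow shaft with d_i/d_o = 0.613: τ_max = 16T/(π d_o³ (1−k⁴)), so d_o = [16T/(π τ_allow (1−k⁴))]^(1/3) = [16·30.28/(π·3.83×10^7·0.8588)]^(1/3) = 0.01674 m.

16.7 mm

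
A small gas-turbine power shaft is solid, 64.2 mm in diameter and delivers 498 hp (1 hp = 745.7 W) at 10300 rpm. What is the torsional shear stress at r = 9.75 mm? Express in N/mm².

2.01 N/mm²

ω = 2π·10300/60 = 1079 rad/s, so T = P/ω = 498×745.7 / 1079 = 344.3 N·m.
J = πd⁴/32 = π(0.0642)⁴/32 = 1.668×10^-6 m⁴.
Shear stress varies linearly with radius: τ = T·r/J = 344.3 × 0.00975 / 1.668×10^-6 = 2.013×10^6 Pa.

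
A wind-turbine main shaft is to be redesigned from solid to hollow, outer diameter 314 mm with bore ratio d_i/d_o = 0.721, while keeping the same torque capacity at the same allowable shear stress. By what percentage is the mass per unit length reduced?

40.8 %

Equal τ_max and T ⇒ the solid shaft needs d_s³ = d_o³(1−k⁴), so d_s = 314·(1−0.721⁴)^(1/3) = 282.7 mm.
Area ratio A_h/A_s = d_o²(1−k²)/d_s² = (1−k²)/(1−k⁴)^(2/3) = 0.5924.
Mass saving = 1 − 0.5924 = 40.8 %.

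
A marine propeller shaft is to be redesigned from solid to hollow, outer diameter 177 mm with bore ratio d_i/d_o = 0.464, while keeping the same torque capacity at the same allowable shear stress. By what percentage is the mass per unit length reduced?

19.0 %

Equal τ_max and T ⇒ the solid shaft needs d_s³ = d_o³(1−k⁴), so d_s = 177·(1−0.464⁴)^(1/3) = 174.2 mm.
Area ratio A_h/A_s = d_o²(1−k²)/d_s² = (1−k²)/(1−k⁴)^(2/3) = 0.8099.
Mass saving = 1 − 0.8099 = 19.0 %.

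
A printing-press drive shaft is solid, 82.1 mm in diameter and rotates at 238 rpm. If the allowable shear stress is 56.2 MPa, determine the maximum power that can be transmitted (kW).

J = πd⁴/32 = π(0.0821)⁴/32 = 4.460×10^-6 m⁴.
T_max = τ_allow·J/r = 5.62×10^7 × 4.460×10^-6 / 0.0410 = 6107 N·m.
ω = 2π·238/60 = 24.92 rad/s, so P_max = T_max·ω = 1.522×10^5 W.

152 kW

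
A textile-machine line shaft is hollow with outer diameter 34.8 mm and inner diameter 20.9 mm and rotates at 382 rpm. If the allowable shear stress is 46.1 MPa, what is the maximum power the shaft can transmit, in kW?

J = π(d_o⁴ − d_i⁴)/32 = π(0.0348⁴ − 0.0209⁴)/32 = 1.253×10^-7 m⁴.
T_max = τ_allow·J/r = 4.61×10^7 × 1.253×10^-7 / 0.0174 = 331.8 N·m.
ω = 2π·382/60 = 40.00 rad/s, so P_max = T_max·ω = 1.327×10^4 W.

13.3 kW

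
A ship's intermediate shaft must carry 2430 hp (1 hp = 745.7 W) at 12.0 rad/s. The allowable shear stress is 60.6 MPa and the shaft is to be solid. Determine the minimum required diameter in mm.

233 mm

ω = 12.0 rad/s, so T = P/ω = 2430×745.7 / 12.00 = 151000 N·m.
For a solid shaft τ_max = 16T/(πd³), so d = (16T/(π τ_allow))^(1/3) = (16·151000/(π·6.06×10^7))^(1/3) = 0.2333 m.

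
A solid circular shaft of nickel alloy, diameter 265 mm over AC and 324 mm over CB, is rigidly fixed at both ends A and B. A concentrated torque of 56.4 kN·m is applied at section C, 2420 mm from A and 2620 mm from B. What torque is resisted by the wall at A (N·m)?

Compatibility: T_A·a/J_AC = T_B·b/J_CB with T_A + T_B = T₀.
J_AC = 4.84×10^-4 m⁴, J_CB = 1.08×10^-3 m⁴, so T_A = T₀·(J_AC/a)/((J_AC/a)+(J_CB/b)) = 18410 N·m, T_B = 37990 N·m.

18400 N·m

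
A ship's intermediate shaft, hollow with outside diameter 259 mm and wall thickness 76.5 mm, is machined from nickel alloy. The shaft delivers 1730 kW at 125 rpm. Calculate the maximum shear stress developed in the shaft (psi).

5780 psi

ω = 2π·125/60 = 13.09 rad/s, so T = P/ω = 1730×10³ / 13.09 = 132200 N·m.
J = π(d_o⁴ − d_i⁴)/32 = π(0.259⁴ − 0.106⁴)/32 = 4.294×10^-4 m⁴.
τ_max = T·r/J = 132200 × 0.130 / 4.294×10^-4 = 3.986×10^7 Pa.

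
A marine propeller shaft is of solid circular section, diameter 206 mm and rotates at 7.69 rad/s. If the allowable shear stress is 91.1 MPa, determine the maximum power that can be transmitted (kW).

1200 kW

J = πd⁴/32 = π(0.206)⁴/32 = 1.768×10^-4 m⁴.
T_max = τ_allow·J/r = 9.11×10^7 × 1.768×10^-4 / 0.103 = 156400 N·m.
ω = 7.69 rad/s, so P_max = T_max·ω = 1.202×10^6 W.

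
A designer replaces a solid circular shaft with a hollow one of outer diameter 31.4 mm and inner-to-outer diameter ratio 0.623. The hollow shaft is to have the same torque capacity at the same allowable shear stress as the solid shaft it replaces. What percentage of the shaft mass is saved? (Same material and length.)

31.8 %

Equal τ_max and T ⇒ the solid shaft needs d_s³ = d_o³(1−k⁴), so d_s = 31.4·(1−0.623⁴)^(1/3) = 29.74 mm.
Area ratio A_h/A_s = d_o²(1−k²)/d_s² = (1−k²)/(1−k⁴)^(2/3) = 0.6822.
Mass saving = 1 − 0.6822 = 31.8 %.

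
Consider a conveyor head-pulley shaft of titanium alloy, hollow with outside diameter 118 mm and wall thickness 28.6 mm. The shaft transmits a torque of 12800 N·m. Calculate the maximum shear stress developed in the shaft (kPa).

J = π(d_o⁴ − d_i⁴)/32 = π(0.118⁴ − 0.0608⁴)/32 = 1.769×10^-5 m⁴.
τ_max = T·r/J = 12800 × 0.0590 / 1.769×10^-5 = 4.269×10^7 Pa.

42700 kPa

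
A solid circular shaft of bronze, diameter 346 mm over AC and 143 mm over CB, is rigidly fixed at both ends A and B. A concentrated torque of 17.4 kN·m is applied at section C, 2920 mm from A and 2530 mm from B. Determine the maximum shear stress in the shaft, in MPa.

2.07 MPa

Compatibility: T_A·a/J_AC = T_B·b/J_CB with T_A + T_B = T₀.
J_AC = 1.41×10^-3 m⁴, J_CB = 4.11×10^-5 m⁴, so T_A = T₀·(J_AC/a)/((J_AC/a)+(J_CB/b)) = 16830 N·m, T_B = 566.8 N·m.
τ in each portion: τ_AC = 2.07×10^6 Pa, τ_CB = 9.87×10^5 Pa; maximum is in AC.
τ_max = T_AC·r/J = 16830·0.173/1.41×10^-3 = 2.070×10^6 Pa.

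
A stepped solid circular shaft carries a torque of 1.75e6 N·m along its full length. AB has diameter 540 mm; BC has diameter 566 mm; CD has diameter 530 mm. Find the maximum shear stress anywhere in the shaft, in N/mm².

59.9 N/mm²

Under the same torque, τ_max = 16T/(πd³) is largest where d is smallest — segment CD (d = 530 mm).
τ_max = 16·1.750e6/(π·(0.530)³) = 5.987×10^7 Pa.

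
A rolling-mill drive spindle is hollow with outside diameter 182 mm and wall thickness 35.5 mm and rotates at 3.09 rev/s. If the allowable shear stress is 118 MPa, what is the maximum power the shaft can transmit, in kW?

J = π(d_o⁴ − d_i⁴)/32 = π(0.182⁴ − 0.111⁴)/32 = 9.281×10^-5 m⁴.
T_max = τ_allow·J/r = 1.18×10^8 × 9.281×10^-5 / 0.0910 = 120400 N·m.
ω = 2π·3.09 = 19.42 rad/s, so P_max = T_max·ω = 2.337×10^6 W.

2340 kW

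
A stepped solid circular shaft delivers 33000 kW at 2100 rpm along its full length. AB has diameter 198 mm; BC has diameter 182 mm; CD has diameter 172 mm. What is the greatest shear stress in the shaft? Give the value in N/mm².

ω = 2π·2100/60 = 219.9 rad/s, so T = P/ω = 33000×10³ / 219.9 = 150100 N·m.
Under the same torque, τ_max = 16T/(πd³) is largest where d is smallest — segment CD (d = 172 mm).
τ_max = 16·150100/(π·(0.172)³) = 1.502×10^8 Pa.

150 N/mm²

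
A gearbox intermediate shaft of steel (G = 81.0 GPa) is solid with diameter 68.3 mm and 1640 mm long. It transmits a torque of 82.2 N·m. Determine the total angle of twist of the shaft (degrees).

0.0446°

J = πd⁴/32 = π(0.0683)⁴/32 = 2.136×10^-6 m⁴.
θ = T·L/(G·J) = 82.20 × 1.64 / (81.0×10⁹ × 2.136×10^-6) = 7.790×10^-4 rad.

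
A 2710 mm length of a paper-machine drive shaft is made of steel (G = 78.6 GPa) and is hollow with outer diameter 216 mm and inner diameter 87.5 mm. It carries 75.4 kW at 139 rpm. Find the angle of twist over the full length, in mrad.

ω = 2π·139/60 = 14.56 rad/s, so T = P/ω = 75.4×10³ / 14.56 = 5180 N·m.
J = π(d_o⁴ − d_i⁴)/32 = π(0.216⁴ − 0.0875⁴)/32 = 2.080×10^-4 m⁴.
θ = T·L/(G·J) = 5180 × 2.71 / (78.6×10⁹ × 2.080×10^-4) = 8.588×10^-4 rad.

0.859 mrad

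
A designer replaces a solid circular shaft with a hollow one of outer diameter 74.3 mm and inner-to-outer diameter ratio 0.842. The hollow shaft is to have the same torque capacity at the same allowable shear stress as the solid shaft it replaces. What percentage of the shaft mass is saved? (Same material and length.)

Equal τ_max and T ⇒ the solid shaft needs d_s³ = d_o³(1−k⁴), so d_s = 74.3·(1−0.842⁴)^(1/3) = 58.87 mm.
Area ratio A_h/A_s = d_o²(1−k²)/d_s² = (1−k²)/(1−k⁴)^(2/3) = 0.4636.
Mass saving = 1 − 0.4636 = 53.6 %.

53.6 %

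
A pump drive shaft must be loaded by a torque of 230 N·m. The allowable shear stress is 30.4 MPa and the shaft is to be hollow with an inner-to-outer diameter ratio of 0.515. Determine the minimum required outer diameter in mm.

34.6 mm

For a hollow shaft with d_i/d_o = 0.515: τ_max = 16T/(π d_o³ (1−k⁴)), so d_o = [16T/(π τ_allow (1−k⁴))]^(1/3) = [16·230.0/(π·3.04×10^7·0.9297)]^(1/3) = 0.03461 m.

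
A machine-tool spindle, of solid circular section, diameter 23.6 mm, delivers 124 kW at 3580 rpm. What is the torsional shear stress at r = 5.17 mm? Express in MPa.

ω = 2π·3580/60 = 374.9 rad/s, so T = P/ω = 124×10³ / 374.9 = 330.8 N·m.
J = πd⁴/32 = π(0.0236)⁴/32 = 3.045×10^-8 m⁴.
Shear stress varies linearly with radius: τ = T·r/J = 330.8 × 0.00517 / 3.045×10^-8 = 5.615×10^7 Pa.

56.2 MPa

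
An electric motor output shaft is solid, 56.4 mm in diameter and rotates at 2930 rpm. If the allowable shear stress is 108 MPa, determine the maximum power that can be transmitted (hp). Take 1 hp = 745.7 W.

1570 hp

J = πd⁴/32 = π(0.0564)⁴/32 = 9.934×10^-7 m⁴.
T_max = τ_allow·J/r = 1.08×10^8 × 9.934×10^-7 / 0.0282 = 3804 N·m.
ω = 2π·2930/60 = 306.8 rad/s, so P_max = T_max·ω = 1.167×10^6 W.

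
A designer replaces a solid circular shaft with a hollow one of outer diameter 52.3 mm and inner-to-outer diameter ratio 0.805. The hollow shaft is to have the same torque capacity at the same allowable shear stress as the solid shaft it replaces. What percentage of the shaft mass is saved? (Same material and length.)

49.4 %

Equal τ_max and T ⇒ the solid shaft needs d_s³ = d_o³(1−k⁴), so d_s = 52.3·(1−0.805⁴)^(1/3) = 43.62 mm.
Area ratio A_h/A_s = d_o²(1−k²)/d_s² = (1−k²)/(1−k⁴)^(2/3) = 0.5061.
Mass saving = 1 − 0.5061 = 49.4 %.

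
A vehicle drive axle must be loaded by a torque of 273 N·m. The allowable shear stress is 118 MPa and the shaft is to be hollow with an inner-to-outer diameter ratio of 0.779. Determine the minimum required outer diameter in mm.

26.5 mm

For a hollow shaft with d_i/d_o = 0.779: τ_max = 16T/(π d_o³ (1−k⁴)), so d_o = [16T/(π τ_allow (1−k⁴))]^(1/3) = [16·273.0/(π·1.18×10^8·0.6317)]^(1/3) = 0.02652 m.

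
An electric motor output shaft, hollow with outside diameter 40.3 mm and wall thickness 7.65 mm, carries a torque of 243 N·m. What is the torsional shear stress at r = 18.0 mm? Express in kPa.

19800 kPa

J = π(d_o⁴ − d_i⁴)/32 = π(0.0403⁴ − 0.0250⁴)/32 = 2.206×10^-7 m⁴.
Shear stress varies linearly with radius: τ = T·r/J = 243.0 × 0.0180 / 2.206×10^-7 = 1.983×10^7 Pa.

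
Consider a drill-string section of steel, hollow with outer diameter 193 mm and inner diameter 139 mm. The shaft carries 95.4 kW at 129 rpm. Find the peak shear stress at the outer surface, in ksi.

ω = 2π·129/60 = 13.51 rad/s, so T = P/ω = 95.4×10³ / 13.51 = 7062 N·m.
J = π(d_o⁴ − d_i⁴)/32 = π(0.193⁴ − 0.139⁴)/32 = 9.957×10^-5 m⁴.
τ_max = T·r/J = 7062 × 0.0965 / 9.957×10^-5 = 6.844×10^6 Pa.

0.993 ksi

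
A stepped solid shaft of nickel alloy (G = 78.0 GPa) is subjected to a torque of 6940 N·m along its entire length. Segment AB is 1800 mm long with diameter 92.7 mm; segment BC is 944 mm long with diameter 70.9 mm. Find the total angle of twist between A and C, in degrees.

J_AB = π(0.0927)⁴/32 = 7.25×10^-6 m⁴; J_BC = π(0.0709)⁴/32 = 2.48×10^-6 m⁴.
θ = (T/G)·Σ L_i/J_i = (6940/78.0×10⁹)·(1.80/7.25×10^-6 + 0.944/2.48×10^-6) = 0.05595 rad.

3.21°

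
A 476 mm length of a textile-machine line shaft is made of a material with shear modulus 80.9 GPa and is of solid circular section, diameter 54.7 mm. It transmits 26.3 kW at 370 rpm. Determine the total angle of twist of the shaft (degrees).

ω = 2π·370/60 = 38.75 rad/s, so T = P/ω = 26.3×10³ / 38.75 = 678.8 N·m.
J = πd⁴/32 = π(0.0547)⁴/32 = 8.789×10^-7 m⁴.
θ = T·L/(G·J) = 678.8 × 0.476 / (80.9×10⁹ × 8.789×10^-7) = 4.544×10^-3 rad.

0.260°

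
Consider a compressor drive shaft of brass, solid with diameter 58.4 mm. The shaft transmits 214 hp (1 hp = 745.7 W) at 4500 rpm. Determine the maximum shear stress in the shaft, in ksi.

1.26 ksi

ω = 2π·4500/60 = 471.2 rad/s, so T = P/ω = 214×745.7 / 471.2 = 338.6 N·m.
J = πd⁴/32 = π(0.0584)⁴/32 = 1.142×10^-6 m⁴.
τ_max = T·r/J = 338.6 × 0.0292 / 1.142×10^-6 = 8.659×10^6 Pa.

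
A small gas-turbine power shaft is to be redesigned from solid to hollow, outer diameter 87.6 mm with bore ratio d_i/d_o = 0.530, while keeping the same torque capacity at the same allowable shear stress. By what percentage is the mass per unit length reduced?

Equal τ_max and T ⇒ the solid shaft needs d_s³ = d_o³(1−k⁴), so d_s = 87.6·(1−0.530⁴)^(1/3) = 85.23 mm.
Area ratio A_h/A_s = d_o²(1−k²)/d_s² = (1−k²)/(1−k⁴)^(2/3) = 0.7596.
Mass saving = 1 − 0.7596 = 24.0 %.

24.0 %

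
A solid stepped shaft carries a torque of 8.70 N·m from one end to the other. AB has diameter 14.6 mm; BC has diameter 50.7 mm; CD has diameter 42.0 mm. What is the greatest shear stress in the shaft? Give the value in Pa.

Under the same torque, τ_max = 16T/(πd³) is largest where d is smallest — segment AB (d = 14.6 mm).
τ_max = 16·8.700/(π·(0.0146)³) = 1.424×10^7 Pa.

1.42e7 Pa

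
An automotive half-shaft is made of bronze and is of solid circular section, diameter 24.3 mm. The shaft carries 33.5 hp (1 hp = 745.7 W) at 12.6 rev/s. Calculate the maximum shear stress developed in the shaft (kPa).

112000 kPa

ω = 2π·12.6 = 79.17 rad/s, so T = P/ω = 33.5×745.7 / 79.17 = 315.5 N·m.
J = πd⁴/32 = π(0.0243)⁴/32 = 3.423×10^-8 m⁴.
τ_max = T·r/J = 315.5 × 0.0122 / 3.423×10^-8 = 1.120×10^8 Pa.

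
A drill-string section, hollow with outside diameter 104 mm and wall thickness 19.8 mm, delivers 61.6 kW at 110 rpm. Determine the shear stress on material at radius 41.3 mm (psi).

ω = 2π·110/60 = 11.52 rad/s, so T = P/ω = 61.6×10³ / 11.52 = 5348 N·m.
J = π(d_o⁴ − d_i⁴)/32 = π(0.104⁴ − 0.0644⁴)/32 = 9.796×10^-6 m⁴.
Shear stress varies linearly with radius: τ = T·r/J = 5348 × 0.0413 / 9.796×10^-6 = 2.254×10^7 Pa.

3270 psi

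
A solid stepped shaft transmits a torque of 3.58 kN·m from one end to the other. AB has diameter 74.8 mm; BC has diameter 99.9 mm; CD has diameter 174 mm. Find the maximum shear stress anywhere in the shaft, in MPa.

43.6 MPa

Under the same torque, τ_max = 16T/(πd³) is largest where d is smallest — segment AB (d = 74.8 mm).
τ_max = 16·3580/(π·(0.0748)³) = 4.357×10^7 Pa.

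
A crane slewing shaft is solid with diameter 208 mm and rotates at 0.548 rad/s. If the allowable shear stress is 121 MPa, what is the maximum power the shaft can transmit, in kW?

117 kW

J = πd⁴/32 = π(0.208)⁴/32 = 1.838×10^-4 m⁴.
T_max = τ_allow·J/r = 1.21×10^8 × 1.838×10^-4 / 0.104 = 213800 N·m.
ω = 0.548 rad/s, so P_max = T_max·ω = 1.172×10^5 W.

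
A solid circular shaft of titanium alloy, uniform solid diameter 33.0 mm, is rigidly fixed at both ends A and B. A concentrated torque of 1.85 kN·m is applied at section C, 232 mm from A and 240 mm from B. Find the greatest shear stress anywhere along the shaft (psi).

With uniform GJ and both ends fixed, compatibility θ_AC = θ_CB gives T_A·a = T_B·b, together with T_A + T_B = T₀.
T_A = T₀·b/(a+b) = 1850·240/472.0 = 940.7 N·m; T_B = 909.3 N·m.
τ in each portion: τ_AC = 1.33×10^8 Pa, τ_CB = 1.29×10^8 Pa; maximum is in AC.
τ_max = T_AC·r/J = 940.7·0.0165/1.16×10^-7 = 1.333×10^8 Pa.

19300 psi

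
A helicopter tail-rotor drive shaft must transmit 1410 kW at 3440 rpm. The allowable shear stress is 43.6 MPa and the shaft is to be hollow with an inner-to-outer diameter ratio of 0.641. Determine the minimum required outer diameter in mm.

ω = 2π·3440/60 = 360.2 rad/s, so T = P/ω = 1410×10³ / 360.2 = 3914 N·m.
For a hollow shaft with d_i/d_o = 0.641: τ_max = 16T/(π d_o³ (1−k⁴)), so d_o = [16T/(π τ_allow (1−k⁴))]^(1/3) = [16·3914/(π·4.36×10^7·0.8312)]^(1/3) = 0.08194 m.

81.9 mm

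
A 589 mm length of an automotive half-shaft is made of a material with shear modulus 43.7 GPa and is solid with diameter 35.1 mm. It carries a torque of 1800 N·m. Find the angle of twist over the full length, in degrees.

J = πd⁴/32 = π(0.0351)⁴/32 = 1.490×10^-7 m⁴.
θ = T·L/(G·J) = 1800 × 0.589 / (43.7×10⁹ × 1.490×10^-7) = 0.1628 rad.

9.33°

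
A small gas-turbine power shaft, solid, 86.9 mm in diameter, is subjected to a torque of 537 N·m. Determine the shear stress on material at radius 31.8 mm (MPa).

3.05 MPa

J = πd⁴/32 = π(0.0869)⁴/32 = 5.599×10^-6 m⁴.
Shear stress varies linearly with radius: τ = T·r/J = 537.0 × 0.0318 / 5.599×10^-6 = 3.050×10^6 Pa.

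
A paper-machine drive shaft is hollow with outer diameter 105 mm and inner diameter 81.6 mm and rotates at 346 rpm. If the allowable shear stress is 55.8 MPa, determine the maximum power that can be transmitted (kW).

292 kW

J = π(d_o⁴ − d_i⁴)/32 = π(0.105⁴ − 0.0816⁴)/32 = 7.580×10^-6 m⁴.
T_max = τ_allow·J/r = 5.58×10^7 × 7.580×10^-6 / 0.0525 = 8057 N·m.
ω = 2π·346/60 = 36.23 rad/s, so P_max = T_max·ω = 2.919×10^5 W.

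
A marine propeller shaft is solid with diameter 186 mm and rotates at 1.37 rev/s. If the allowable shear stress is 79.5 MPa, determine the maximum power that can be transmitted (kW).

865 kW

J = πd⁴/32 = π(0.186)⁴/32 = 1.175×10^-4 m⁴.
T_max = τ_allow·J/r = 7.95×10^7 × 1.175×10^-4 / 0.0930 = 100400 N·m.
ω = 2π·1.37 = 8.608 rad/s, so P_max = T_max·ω = 8.646×10^5 W.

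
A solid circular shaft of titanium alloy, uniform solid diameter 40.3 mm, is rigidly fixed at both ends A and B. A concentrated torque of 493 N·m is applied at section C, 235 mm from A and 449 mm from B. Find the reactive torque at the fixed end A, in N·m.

With uniform GJ and both ends fixed, compatibility θ_AC = θ_CB gives T_A·a = T_B·b, together with T_A + T_B = T₀.
T_A = T₀·b/(a+b) = 493.0·449/684.0 = 323.6 N·m; T_B = 169.4 N·m.

324 N·m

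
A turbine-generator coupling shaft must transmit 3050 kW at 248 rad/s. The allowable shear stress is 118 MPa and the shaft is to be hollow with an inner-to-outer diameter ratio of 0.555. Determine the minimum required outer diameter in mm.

ω = 248 rad/s, so T = P/ω = 3050×10³ / 248.0 = 12300 N·m.
For a hollow shaft with d_i/d_o = 0.555: τ_max = 16T/(π d_o³ (1−k⁴)), so d_o = [16T/(π τ_allow (1−k⁴))]^(1/3) = [16·12300/(π·1.18×10^8·0.9051)]^(1/3) = 0.08370 m.

83.7 mm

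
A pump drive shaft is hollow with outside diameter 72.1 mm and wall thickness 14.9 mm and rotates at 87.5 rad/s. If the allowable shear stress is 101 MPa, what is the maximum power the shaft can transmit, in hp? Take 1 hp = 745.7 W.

J = π(d_o⁴ − d_i⁴)/32 = π(0.0721⁴ − 0.0423⁴)/32 = 2.339×10^-6 m⁴.
T_max = τ_allow·J/r = 1.01×10^8 × 2.339×10^-6 / 0.0360 = 6552 N·m.
ω = 87.5 rad/s, so P_max = T_max·ω = 5.733×10^5 W.

769 hp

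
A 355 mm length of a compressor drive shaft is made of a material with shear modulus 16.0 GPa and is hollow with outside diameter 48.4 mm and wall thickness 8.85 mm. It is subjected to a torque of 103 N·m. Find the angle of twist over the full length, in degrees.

0.290°

J = π(d_o⁴ − d_i⁴)/32 = π(0.0484⁴ − 0.0307⁴)/32 = 4.515×10^-7 m⁴.
θ = T·L/(G·J) = 103.0 × 0.355 / (16.0×10⁹ × 4.515×10^-7) = 5.061×10^-3 rad.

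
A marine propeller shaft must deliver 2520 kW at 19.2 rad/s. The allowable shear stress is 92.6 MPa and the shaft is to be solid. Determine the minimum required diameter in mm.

193 mm

ω = 19.2 rad/s, so T = P/ω = 2520×10³ / 19.20 = 131200 N·m.
For a solid shaft τ_max = 16T/(πd³), so d = (16T/(π τ_allow))^(1/3) = (16·131200/(π·9.26×10^7))^(1/3) = 0.1933 m.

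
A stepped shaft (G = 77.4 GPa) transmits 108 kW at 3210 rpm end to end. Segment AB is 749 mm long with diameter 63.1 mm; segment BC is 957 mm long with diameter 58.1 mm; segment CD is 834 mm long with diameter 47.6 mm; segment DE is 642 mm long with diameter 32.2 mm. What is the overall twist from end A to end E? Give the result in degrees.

2.16°

ω = 2π·3210/60 = 336.2 rad/s, so T = P/ω = 108×10³ / 336.2 = 321.3 N·m.
J_AB = π(0.0631)⁴/32 = 1.56×10^-6 m⁴; J_BC = π(0.0581)⁴/32 = 1.12×10^-6 m⁴; J_CD = π(0.0476)⁴/32 = 5.04×10^-7 m⁴; J_DE = π(0.0322)⁴/32 = 1.06×10^-7 m⁴.
θ = (T/G)·Σ L_i/J_i = (321.3/77.4×10⁹)·(0.749/1.56×10^-6 + 0.957/1.12×10^-6 + 0.834/5.04×10^-7 + 0.642/1.06×10^-7) = 0.03767 rad.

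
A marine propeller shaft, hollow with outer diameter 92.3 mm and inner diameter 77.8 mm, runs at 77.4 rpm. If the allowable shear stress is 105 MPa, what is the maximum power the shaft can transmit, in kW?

J = π(d_o⁴ − d_i⁴)/32 = π(0.0923⁴ − 0.0778⁴)/32 = 3.529×10^-6 m⁴.
T_max = τ_allow·J/r = 1.05×10^8 × 3.529×10^-6 / 0.0461 = 8028 N·m.
ω = 2π·77.4/60 = 8.105 rad/s, so P_max = T_max·ω = 6.507×10^4 W.

65.1 kW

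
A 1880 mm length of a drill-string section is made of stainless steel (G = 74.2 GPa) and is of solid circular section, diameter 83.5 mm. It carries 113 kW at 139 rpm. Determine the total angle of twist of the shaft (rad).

ω = 2π·139/60 = 14.56 rad/s, so T = P/ω = 113×10³ / 14.56 = 7763 N·m.
J = πd⁴/32 = π(0.0835)⁴/32 = 4.772×10^-6 m⁴.
θ = T·L/(G·J) = 7763 × 1.88 / (74.2×10⁹ × 4.772×10^-6) = 0.04121 rad.

0.0412 rad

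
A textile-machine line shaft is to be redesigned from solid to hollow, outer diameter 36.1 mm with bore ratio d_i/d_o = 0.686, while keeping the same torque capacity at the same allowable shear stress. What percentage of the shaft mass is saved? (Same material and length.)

37.4 %

Equal τ_max and T ⇒ the solid shaft needs d_s³ = d_o³(1−k⁴), so d_s = 36.1·(1−0.686⁴)^(1/3) = 33.21 mm.
Area ratio A_h/A_s = d_o²(1−k²)/d_s² = (1−k²)/(1−k⁴)^(2/3) = 0.6256.
Mass saving = 1 − 0.6256 = 37.4 %.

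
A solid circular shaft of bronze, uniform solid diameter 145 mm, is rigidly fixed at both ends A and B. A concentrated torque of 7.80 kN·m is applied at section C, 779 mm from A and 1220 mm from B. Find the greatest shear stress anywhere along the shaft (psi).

With uniform GJ and both ends fixed, compatibility θ_AC = θ_CB gives T_A·a = T_B·b, together with T_A + T_B = T₀.
T_A = T₀·b/(a+b) = 7800·1220/1999 = 4760 N·m; T_B = 3040 N·m.
τ in each portion: τ_AC = 7.95×10^6 Pa, τ_CB = 5.08×10^6 Pa; maximum is in AC.
τ_max = T_AC·r/J = 4760·0.0725/4.34×10^-5 = 7.953×10^6 Pa.

1150 psi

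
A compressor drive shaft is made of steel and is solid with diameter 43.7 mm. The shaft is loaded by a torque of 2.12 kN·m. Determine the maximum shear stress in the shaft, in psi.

J = πd⁴/32 = π(0.0437)⁴/32 = 3.580×10^-7 m⁴.
τ_max = T·r/J = 2120 × 0.0219 / 3.580×10^-7 = 1.294×10^8 Pa.

18800 psi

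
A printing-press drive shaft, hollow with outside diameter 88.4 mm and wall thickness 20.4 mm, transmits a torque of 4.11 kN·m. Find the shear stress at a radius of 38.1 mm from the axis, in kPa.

J = π(d_o⁴ − d_i⁴)/32 = π(0.0884⁴ − 0.0476⁴)/32 = 5.491×10^-6 m⁴.
Shear stress varies linearly with radius: τ = T·r/J = 4110 × 0.0381 / 5.491×10^-6 = 2.852×10^7 Pa.

28500 kPa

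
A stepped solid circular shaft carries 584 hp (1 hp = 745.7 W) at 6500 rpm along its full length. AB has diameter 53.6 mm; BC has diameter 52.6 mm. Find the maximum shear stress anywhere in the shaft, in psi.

3250 psi

ω = 2π·6500/60 = 680.7 rad/s, so T = P/ω = 584×745.7 / 680.7 = 639.8 N·m.
Under the same torque, τ_max = 16T/(πd³) is largest where d is smallest — segment BC (d = 52.6 mm).
τ_max = 16·639.8/(π·(0.0526)³) = 2.239×10^7 Pa.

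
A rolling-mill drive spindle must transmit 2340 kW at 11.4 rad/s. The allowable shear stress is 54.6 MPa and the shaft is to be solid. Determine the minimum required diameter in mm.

268 mm

ω = 11.4 rad/s, so T = P/ω = 2340×10³ / 11.40 = 205300 N·m.
For a solid shaft τ_max = 16T/(πd³), so d = (16T/(π τ_allow))^(1/3) = (16·205300/(π·5.46×10^7))^(1/3) = 0.2675 m.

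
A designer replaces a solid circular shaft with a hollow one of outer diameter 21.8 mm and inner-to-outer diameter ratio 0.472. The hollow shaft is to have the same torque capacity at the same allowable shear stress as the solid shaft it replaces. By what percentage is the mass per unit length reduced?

Equal τ_max and T ⇒ the solid shaft needs d_s³ = d_o³(1−k⁴), so d_s = 21.8·(1−0.472⁴)^(1/3) = 21.43 mm.
Area ratio A_h/A_s = d_o²(1−k²)/d_s² = (1−k²)/(1−k⁴)^(2/3) = 0.8040.
Mass saving = 1 − 0.8040 = 19.6 %.

19.6 %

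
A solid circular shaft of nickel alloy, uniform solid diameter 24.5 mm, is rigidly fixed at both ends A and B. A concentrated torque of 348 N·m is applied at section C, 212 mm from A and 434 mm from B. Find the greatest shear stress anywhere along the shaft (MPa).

With uniform GJ and both ends fixed, compatibility θ_AC = θ_CB gives T_A·a = T_B·b, together with T_A + T_B = T₀.
T_A = T₀·b/(a+b) = 348.0·434/646.0 = 233.8 N·m; T_B = 114.2 N·m.
τ in each portion: τ_AC = 8.10×10^7 Pa, τ_CB = 3.96×10^7 Pa; maximum is in AC.
τ_max = T_AC·r/J = 233.8·0.0123/3.54×10^-8 = 8.097×10^7 Pa.

81.0 MPa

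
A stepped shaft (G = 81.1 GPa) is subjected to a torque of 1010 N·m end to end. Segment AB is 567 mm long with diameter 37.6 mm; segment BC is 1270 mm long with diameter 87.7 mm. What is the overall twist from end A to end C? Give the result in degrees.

2.22°

J_AB = π(0.0376)⁴/32 = 1.96×10^-7 m⁴; J_BC = π(0.0877)⁴/32 = 5.81×10^-6 m⁴.
θ = (T/G)·Σ L_i/J_i = (1010/81.1×10⁹)·(0.567/1.96×10^-7 + 1.27/5.81×10^-6) = 0.03871 rad.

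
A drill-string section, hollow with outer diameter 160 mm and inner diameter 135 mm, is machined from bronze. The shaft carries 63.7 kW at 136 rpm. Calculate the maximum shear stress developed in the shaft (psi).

ω = 2π·136/60 = 14.24 rad/s, so T = P/ω = 63.7×10³ / 14.24 = 4473 N·m.
J = π(d_o⁴ − d_i⁴)/32 = π(0.160⁴ − 0.135⁴)/32 = 3.173×10^-5 m⁴.
τ_max = T·r/J = 4473 × 0.0800 / 3.173×10^-5 = 1.128×10^7 Pa.

1640 psi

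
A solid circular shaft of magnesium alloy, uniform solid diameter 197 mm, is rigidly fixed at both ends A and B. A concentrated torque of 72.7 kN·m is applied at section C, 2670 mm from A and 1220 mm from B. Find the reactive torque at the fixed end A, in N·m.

22800 N·m

With uniform GJ and both ends fixed, compatibility θ_AC = θ_CB gives T_A·a = T_B·b, together with T_A + T_B = T₀.
T_A = T₀·b/(a+b) = 72700·1220/3890 = 22800 N·m; T_B = 49900 N·m.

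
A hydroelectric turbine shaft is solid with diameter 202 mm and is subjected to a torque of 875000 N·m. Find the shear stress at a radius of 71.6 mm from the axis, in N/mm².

383 N/mm²

J = πd⁴/32 = π(0.202)⁴/32 = 1.635×10^-4 m⁴.
Shear stress varies linearly with radius: τ = T·r/J = 875000 × 0.0716 / 1.635×10^-4 = 3.833×10^8 Pa.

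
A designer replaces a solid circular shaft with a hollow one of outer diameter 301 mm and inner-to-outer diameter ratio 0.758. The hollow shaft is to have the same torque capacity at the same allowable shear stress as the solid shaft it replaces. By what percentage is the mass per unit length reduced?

Equal τ_max and T ⇒ the solid shaft needs d_s³ = d_o³(1−k⁴), so d_s = 301·(1−0.758⁴)^(1/3) = 263.4 mm.
Area ratio A_h/A_s = d_o²(1−k²)/d_s² = (1−k²)/(1−k⁴)^(2/3) = 0.5557.
Mass saving = 1 − 0.5557 = 44.4 %.

44.4 %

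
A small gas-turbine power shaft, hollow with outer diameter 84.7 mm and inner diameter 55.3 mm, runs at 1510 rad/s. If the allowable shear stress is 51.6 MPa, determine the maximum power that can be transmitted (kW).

J = π(d_o⁴ − d_i⁴)/32 = π(0.0847⁴ − 0.0553⁴)/32 = 4.135×10^-6 m⁴.
T_max = τ_allow·J/r = 5.16×10^7 × 4.135×10^-6 / 0.0423 = 5038 N·m.
ω = 1510 rad/s, so P_max = T_max·ω = 7.607×10^6 W.

7610 kW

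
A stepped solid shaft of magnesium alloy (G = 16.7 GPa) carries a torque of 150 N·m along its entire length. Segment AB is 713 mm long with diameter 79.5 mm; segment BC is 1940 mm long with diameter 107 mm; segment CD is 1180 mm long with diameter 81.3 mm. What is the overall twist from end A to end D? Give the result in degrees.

J_AB = π(0.0795)⁴/32 = 3.92×10^-6 m⁴; J_BC = π(0.107)⁴/32 = 1.29×10^-5 m⁴; J_CD = π(0.0813)⁴/32 = 4.29×10^-6 m⁴.
θ = (T/G)·Σ L_i/J_i = (150.0/16.7×10⁹)·(0.713/3.92×10^-6 + 1.94/1.29×10^-5 + 1.18/4.29×10^-6) = 5.458×10^-3 rad.

0.313°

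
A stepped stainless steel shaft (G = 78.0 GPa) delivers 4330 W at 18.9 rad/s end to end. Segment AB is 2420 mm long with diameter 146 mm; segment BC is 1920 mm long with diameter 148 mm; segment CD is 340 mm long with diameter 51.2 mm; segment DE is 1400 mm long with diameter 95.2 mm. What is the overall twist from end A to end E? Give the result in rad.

ω = 18.9 rad/s, so T = P/ω = 4330 / 18.90 = 229.1 N·m.
J_AB = π(0.146)⁴/32 = 4.46×10^-5 m⁴; J_BC = π(0.148)⁴/32 = 4.71×10^-5 m⁴; J_CD = π(0.0512)⁴/32 = 6.75×10^-7 m⁴; J_DE = π(0.0952)⁴/32 = 8.06×10^-6 m⁴.
θ = (T/G)·Σ L_i/J_i = (229.1/78.0×10⁹)·(2.42/4.46×10^-5 + 1.92/4.71×10^-5 + 0.340/6.75×10^-7 + 1.40/8.06×10^-6) = 2.269×10^-3 rad.

0.00227 rad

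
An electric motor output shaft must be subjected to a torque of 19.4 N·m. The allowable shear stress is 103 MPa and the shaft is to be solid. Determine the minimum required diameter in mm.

9.86 mm

For a solid shaft τ_max = 16T/(πd³), so d = (16T/(π τ_allow))^(1/3) = (16·19.40/(π·1.03×10^8))^(1/3) = 0.009862 m.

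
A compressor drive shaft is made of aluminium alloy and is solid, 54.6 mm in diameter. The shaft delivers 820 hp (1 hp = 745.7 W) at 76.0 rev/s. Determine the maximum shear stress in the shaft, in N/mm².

ω = 2π·76.0 = 477.5 rad/s, so T = P/ω = 820×745.7 / 477.5 = 1281 N·m.
J = πd⁴/32 = π(0.0546)⁴/32 = 8.725×10^-7 m⁴.
τ_max = T·r/J = 1281 × 0.0273 / 8.725×10^-7 = 4.007×10^7 Pa.

40.1 N/mm²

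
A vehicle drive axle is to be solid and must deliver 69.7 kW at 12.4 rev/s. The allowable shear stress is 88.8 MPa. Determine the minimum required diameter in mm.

37.2 mm

ω = 2π·12.4 = 77.91 rad/s, so T = P/ω = 69.7×10³ / 77.91 = 894.6 N·m.
For a solid shaft τ_max = 16T/(πd³), so d = (16T/(π τ_allow))^(1/3) = (16·894.6/(π·8.88×10^7))^(1/3) = 0.03716 m.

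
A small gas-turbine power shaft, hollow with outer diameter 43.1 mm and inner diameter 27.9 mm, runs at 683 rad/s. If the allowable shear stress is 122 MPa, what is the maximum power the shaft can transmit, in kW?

J = π(d_o⁴ − d_i⁴)/32 = π(0.0431⁴ − 0.0279⁴)/32 = 2.793×10^-7 m⁴.
T_max = τ_allow·J/r = 1.22×10^8 × 2.793×10^-7 / 0.0215 = 1581 N·m.
ω = 683 rad/s, so P_max = T_max·ω = 1.080×10^6 W.

1080 kW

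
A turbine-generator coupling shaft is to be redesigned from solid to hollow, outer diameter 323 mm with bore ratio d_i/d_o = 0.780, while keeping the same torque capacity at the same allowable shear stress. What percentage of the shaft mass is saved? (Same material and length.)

46.7 %

Equal τ_max and T ⇒ the solid shaft needs d_s³ = d_o³(1−k⁴), so d_s = 323·(1−0.780⁴)^(1/3) = 276.9 mm.
Area ratio A_h/A_s = d_o²(1−k²)/d_s² = (1−k²)/(1−k⁴)^(2/3) = 0.5329.
Mass saving = 1 − 0.5329 = 46.7 %.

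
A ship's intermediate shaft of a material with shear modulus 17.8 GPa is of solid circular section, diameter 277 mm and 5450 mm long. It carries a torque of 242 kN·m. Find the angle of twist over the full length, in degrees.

7.35°

J = πd⁴/32 = π(0.277)⁴/32 = 5.780×10^-4 m⁴.
θ = T·L/(G·J) = 242000 × 5.45 / (17.8×10⁹ × 5.780×10^-4) = 0.1282 rad.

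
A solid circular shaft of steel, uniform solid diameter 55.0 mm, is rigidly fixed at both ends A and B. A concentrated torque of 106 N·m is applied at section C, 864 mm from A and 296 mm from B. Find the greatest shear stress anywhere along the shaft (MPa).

2.42 MPa

With uniform GJ and both ends fixed, compatibility θ_AC = θ_CB gives T_A·a = T_B·b, together with T_A + T_B = T₀.
T_A = T₀·b/(a+b) = 106.0·296/1160 = 27.05 N·m; T_B = 78.95 N·m.
τ in each portion: τ_AC = 8.28×10^5 Pa, τ_CB = 2.42×10^6 Pa; maximum is in CB.
τ_max = T_CB·r/J = 78.95·0.0275/8.98×10^-7 = 2.417×10^6 Pa.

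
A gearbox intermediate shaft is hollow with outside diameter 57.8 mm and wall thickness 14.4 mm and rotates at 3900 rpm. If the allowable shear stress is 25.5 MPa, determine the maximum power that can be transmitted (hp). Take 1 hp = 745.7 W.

496 hp

J = π(d_o⁴ − d_i⁴)/32 = π(0.0578⁴ − 0.0290⁴)/32 = 1.026×10^-6 m⁴.
T_max = τ_allow·J/r = 2.55×10^7 × 1.026×10^-6 / 0.0289 = 905.6 N·m.
ω = 2π·3900/60 = 408.4 rad/s, so P_max = T_max·ω = 3.698×10^5 W.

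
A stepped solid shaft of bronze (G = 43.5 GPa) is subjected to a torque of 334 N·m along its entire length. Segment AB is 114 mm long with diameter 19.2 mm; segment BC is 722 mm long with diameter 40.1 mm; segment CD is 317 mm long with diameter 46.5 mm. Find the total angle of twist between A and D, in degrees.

J_AB = π(0.0192)⁴/32 = 1.33×10^-8 m⁴; J_BC = π(0.0401)⁴/32 = 2.54×10^-7 m⁴; J_CD = π(0.0465)⁴/32 = 4.59×10^-7 m⁴.
θ = (T/G)·Σ L_i/J_i = (334.0/43.5×10⁹)·(0.114/1.33×10^-8 + 0.722/2.54×10^-7 + 0.317/4.59×10^-7) = 0.09275 rad.

5.31°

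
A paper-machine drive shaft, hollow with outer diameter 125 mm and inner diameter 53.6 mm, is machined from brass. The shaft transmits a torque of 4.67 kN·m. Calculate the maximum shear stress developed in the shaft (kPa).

J = π(d_o⁴ − d_i⁴)/32 = π(0.125⁴ − 0.0536⁴)/32 = 2.316×10^-5 m⁴.
τ_max = T·r/J = 4670 × 0.0625 / 2.316×10^-5 = 1.260×10^7 Pa.

12600 kPa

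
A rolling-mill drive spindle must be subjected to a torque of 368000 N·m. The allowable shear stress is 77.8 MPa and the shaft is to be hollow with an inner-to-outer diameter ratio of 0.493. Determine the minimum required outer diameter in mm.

295 mm

For a hollow shaft with d_i/d_o = 0.493: τ_max = 16T/(π d_o³ (1−k⁴)), so d_o = [16T/(π τ_allow (1−k⁴))]^(1/3) = [16·368000/(π·7.78×10^7·0.9409)]^(1/3) = 0.2947 m.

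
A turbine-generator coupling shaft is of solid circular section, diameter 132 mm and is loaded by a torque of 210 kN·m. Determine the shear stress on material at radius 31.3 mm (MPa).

J = πd⁴/32 = π(0.132)⁴/32 = 2.981×10^-5 m⁴.
Shear stress varies linearly with radius: τ = T·r/J = 210000 × 0.0313 / 2.981×10^-5 = 2.205×10^8 Pa.

221 MPa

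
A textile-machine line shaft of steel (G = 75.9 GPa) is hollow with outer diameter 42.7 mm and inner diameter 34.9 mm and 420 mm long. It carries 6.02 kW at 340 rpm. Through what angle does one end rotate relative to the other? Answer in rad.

0.00518 rad

ω = 2π·340/60 = 35.60 rad/s, so T = P/ω = 6.02×10³ / 35.60 = 169.1 N·m.
J = π(d_o⁴ − d_i⁴)/32 = π(0.0427⁴ − 0.0349⁴)/32 = 1.807×10^-7 m⁴.
θ = T·L/(G·J) = 169.1 × 0.420 / (75.9×10⁹ × 1.807×10^-7) = 5.177×10^-3 rad.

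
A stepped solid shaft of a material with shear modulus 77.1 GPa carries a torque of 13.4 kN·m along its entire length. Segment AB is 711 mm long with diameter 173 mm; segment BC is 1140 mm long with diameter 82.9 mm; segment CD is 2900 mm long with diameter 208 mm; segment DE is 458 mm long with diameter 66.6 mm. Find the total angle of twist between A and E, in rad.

0.0881 rad

J_AB = π(0.173)⁴/32 = 8.79×10^-5 m⁴; J_BC = π(0.0829)⁴/32 = 4.64×10^-6 m⁴; J_CD = π(0.208)⁴/32 = 1.84×10^-4 m⁴; J_DE = π(0.0666)⁴/32 = 1.93×10^-6 m⁴.
θ = (T/G)·Σ L_i/J_i = (13400/77.1×10⁹)·(0.711/8.79×10^-5 + 1.14/4.64×10^-6 + 2.90/1.84×10^-4 + 0.458/1.93×10^-6) = 0.08809 rad.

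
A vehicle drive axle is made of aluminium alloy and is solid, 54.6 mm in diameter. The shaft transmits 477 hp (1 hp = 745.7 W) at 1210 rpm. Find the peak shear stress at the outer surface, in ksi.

ω = 2π·1210/60 = 126.7 rad/s, so T = P/ω = 477×745.7 / 126.7 = 2807 N·m.
J = πd⁴/32 = π(0.0546)⁴/32 = 8.725×10^-7 m⁴.
τ_max = T·r/J = 2807 × 0.0273 / 8.725×10^-7 = 8.783×10^7 Pa.

12.7 ksi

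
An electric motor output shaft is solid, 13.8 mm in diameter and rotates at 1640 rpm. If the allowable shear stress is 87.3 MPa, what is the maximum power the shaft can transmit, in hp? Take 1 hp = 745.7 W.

10.4 hp

J = πd⁴/32 = π(0.0138)⁴/32 = 3.561×10^-9 m⁴.
T_max = τ_allow·J/r = 8.73×10^7 × 3.561×10^-9 / 0.00690 = 45.05 N·m.
ω = 2π·1640/60 = 171.7 rad/s, so P_max = T_max·ω = 7737 W.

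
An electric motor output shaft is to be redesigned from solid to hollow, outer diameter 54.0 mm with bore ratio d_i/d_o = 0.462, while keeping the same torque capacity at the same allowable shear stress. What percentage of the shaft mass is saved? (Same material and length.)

Equal τ_max and T ⇒ the solid shaft needs d_s³ = d_o³(1−k⁴), so d_s = 54.0·(1−0.462⁴)^(1/3) = 53.17 mm.
Area ratio A_h/A_s = d_o²(1−k²)/d_s² = (1−k²)/(1−k⁴)^(2/3) = 0.8114.
Mass saving = 1 − 0.8114 = 18.9 %.

18.9 %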